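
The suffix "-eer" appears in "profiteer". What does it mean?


Suffix: -eer
Example: profiteer (profit + -eer)
Meaning = one who is concerned with


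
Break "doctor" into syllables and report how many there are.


Word: "doctor"
Syllable breakdown: doc · tor
Counting: 2 parts
= 2 syllables


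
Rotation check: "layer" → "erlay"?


Word: "layer", Candidate: "erlay"
Method: check if candidate is substring of word+word
"layerlayer" contains "erlay"? Yes
Is rotation = Yes


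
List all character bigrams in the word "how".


Word: "how" (length 3)
Number of bigrams = 3 - 2 + 1 = 2
  Position 0: "ho"
  Position 1: "ow"
Bigrams = "ho", "ow"


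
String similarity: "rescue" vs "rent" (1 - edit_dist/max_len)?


Word 1: "rescue" (length 6)
Word 2: "rent" (length 4)
One optimal edit sequence:
  1. keep 'r'
  2. keep 'e'
  3. delete 's'  (+1)
  4. delete 'c'  (+1)
  5. substitute 'u' -> 'n'  (+1)
  6. substitute 'e' -> 't'  (+1)
Edit distance = 4
Max length = max(6, 4) = 6
Similarity = 1 - 4/6
= 0.3333


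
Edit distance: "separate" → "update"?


Word 1: "separate" (length 8)
Word 2: "update" (length 6)
One optimal edit sequence (insert/delete/substitute each cost 1):
  1. delete 's'  (+1)
  2. substitute 'e' -> 'u'  (+1)
  3. keep 'p'
  4. delete 'a'  (+1)
  5. substitute 'r' -> 'd'  (+1)
  6. keep 'a'
  7. keep 't'
  8. keep 'e'
Total edit operations: 4
Edit distance = 4


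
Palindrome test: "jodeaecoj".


Word: "jodeaecoj"
Reversed: "joceaedoj"
Forward == Backward? jodeaecoj != joceaedoj
Palindrome = No


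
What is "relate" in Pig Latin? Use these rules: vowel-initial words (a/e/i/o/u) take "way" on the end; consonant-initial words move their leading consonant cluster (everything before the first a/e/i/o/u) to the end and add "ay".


Word: "relate"
Starts with consonant(s) → move to end, add 'ay'
Consonant cluster: "r"
Pig Latin = "elateray"


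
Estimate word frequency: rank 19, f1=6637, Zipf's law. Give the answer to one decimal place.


Zipf's law: f(r) = f(1) / r
f(1) = 6637
f(19) = 6637 / 19
= 349.3 occurrences


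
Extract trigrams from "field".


Word: "field" (length 5)
Number of trigrams = 5 - 3 + 1 = 3
  Position 0: "fie"
  Position 1: "iel"
  Position 2: "eld"
Trigrams = "fie", "iel", "eld"


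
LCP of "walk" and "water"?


Word 1: "walk"
Word 2: "water"
Comparing from start:
  Pos 0: 'w' == 'w'
  Pos 1: 'a' == 'a'
  Pos 2: 'l' != 't' (stop)
LCP = "wa" (length 2)


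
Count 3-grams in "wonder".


Word: "wonder" (length 6)
Number of 3-grams = length - 3 + 1 = 6 - 3 + 1
= 4


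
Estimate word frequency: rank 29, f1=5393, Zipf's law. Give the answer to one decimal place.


Zipf's law: f(r) = f(1) / r
f(1) = 5393
f(29) = 5393 / 29
= 186.0 occurrences


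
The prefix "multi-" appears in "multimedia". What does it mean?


Prefix: multi-
As in: multimedia -> multi- + media
Meaning = many


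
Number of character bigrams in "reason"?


Word: "reason" (length 6)
Number of 2-grams = length - 2 + 1 = 6 - 2 + 1
= 5


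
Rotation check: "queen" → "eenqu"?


Word: "queen", Candidate: "eenqu"
Method: check if candidate is substring of word+word
"queenqueen" contains "eenqu"? Yes
Is rotation = Yes


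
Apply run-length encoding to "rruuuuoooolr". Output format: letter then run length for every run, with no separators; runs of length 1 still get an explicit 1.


String: "rruuuuoooolr"
Scanning for consecutive runs:
  'r' x 2
  'u' x 4
  'o' x 4
  'l' x 1
  'r' x 1
RLE = "r2u4o4l1r1"


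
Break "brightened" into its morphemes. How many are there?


Word: "brightened"
Morphemes: bright / -en / -ed
Each morpheme carries meaning
= 3 morphemes


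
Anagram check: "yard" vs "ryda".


Word 1: "yard" → sorted: adry
Word 2: "ryda" → sorted: adry
Same letters? adry == adry
Anagram = Yes


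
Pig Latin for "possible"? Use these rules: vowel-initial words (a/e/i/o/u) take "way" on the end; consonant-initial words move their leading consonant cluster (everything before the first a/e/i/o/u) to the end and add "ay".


Word: "possible"
Starts with consonant(s) → move to end, add 'ay'
Consonant cluster: "p"
Pig Latin = "ossiblepay"


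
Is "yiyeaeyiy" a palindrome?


Word: "yiyeaeyiy"
Reversed: "yiyeaeyiy"
Forward == Backward? yiyeaeyiy == yiyeaeyiy
Palindrome = Yes


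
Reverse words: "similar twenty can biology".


Original: "similar twenty can biology"
Words (1..n): similar | twenty | can | biology
Reversed (n..1): biology | can | twenty | similar
Result = "biology can twenty similar"


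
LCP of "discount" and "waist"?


Word 1: "discount"
Word 2: "waist"
Comparing from start:
  Pos 0: 'd' != 'w' (stop)
LCP = "" (length 0)


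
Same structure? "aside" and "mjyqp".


Pattern of "aside": [0, 1, 2, 3, 4]
Pattern of "mjyqp": [0, 1, 2, 3, 4]
Patterns match
Same pattern = Yes


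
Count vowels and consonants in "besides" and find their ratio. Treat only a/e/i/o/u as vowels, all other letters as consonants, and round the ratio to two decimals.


Word: "besides"
Vowels (a,e,i,o,u): 3
Consonants: 4
Ratio = 3/4
= 0.75


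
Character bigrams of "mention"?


Word: "mention" (length 7)
Number of bigrams = 7 - 2 + 1 = 6
  Position 0: "me"
  Position 1: "en"
  Position 2: "nt"
  Position 3: "ti"
  Position 4: "io"
  Position 5: "on"
Bigrams = "me", "en", "nt", "ti", "io", "on"


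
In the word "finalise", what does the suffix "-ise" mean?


Suffix: -ise
Example: finalise (final + -ise)
Meaning = to make


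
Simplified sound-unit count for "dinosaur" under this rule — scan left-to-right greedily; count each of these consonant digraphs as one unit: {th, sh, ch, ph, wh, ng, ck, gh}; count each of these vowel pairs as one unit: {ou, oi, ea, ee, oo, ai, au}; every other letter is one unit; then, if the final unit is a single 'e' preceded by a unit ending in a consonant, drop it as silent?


Word: "dinosaur" (8 letters)
Left-to-right scan:
  (1) 'd' (letter)
  (2) 'i' (letter)
  (3) 'n' (letter)
  (4) 'o' (letter)
  (5) 's' (letter)
  (6) 'au' (vowel-pair)
  (7) 'r' (letter)
Units from scan: 7
Sound units = 7 units


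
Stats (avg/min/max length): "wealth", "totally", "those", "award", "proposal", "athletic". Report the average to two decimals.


Lengths: "wealth"=6, "totally"=7, "those"=5, "award"=5, "proposal"=8, "athletic"=8
Sum = 39, Count = 6
Average = 39/6 = 6.50
= avg=6.50, min=5, max=8


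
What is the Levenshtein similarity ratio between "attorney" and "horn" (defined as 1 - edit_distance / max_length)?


Word 1: "attorney" (length 8)
Word 2: "horn" (length 4)
One optimal edit sequence:
  1. delete 'a'  (+1)
  2. delete 't'  (+1)
  3. substitute 't' -> 'h'  (+1)
  4. keep 'o'
  5. keep 'r'
  6. keep 'n'
  7. delete 'e'  (+1)
  8. delete 'y'  (+1)
Edit distance = 5
Max length = max(8, 4) = 8
Similarity = 1 - 5/8
= 0.3750


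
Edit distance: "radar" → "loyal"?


Word 1: "radar" (length 5)
Word 2: "loyal" (length 5)
One optimal edit sequence (insert/delete/substitute each cost 1):
  1. substitute 'r' -> 'l'  (+1)
  2. substitute 'a' -> 'o'  (+1)
  3. substitute 'd' -> 'y'  (+1)
  4. keep 'a'
  5. substitute 'r' -> 'l'  (+1)
Total edit operations: 4
Edit distance = 4


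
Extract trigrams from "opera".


Word: "opera" (length 5)
Number of trigrams = 5 - 3 + 1 = 3
  Position 0: "ope"
  Position 1: "per"
  Position 2: "era"
Trigrams = "ope", "per", "era"


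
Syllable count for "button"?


Word: "button"
Syllable breakdown: but | ton
Counting: 2 parts
= 2 syllables


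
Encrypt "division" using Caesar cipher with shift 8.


Word: "division"
Shift: 8
Each letter → (letter + shift) mod 26:
  'd' (3) + 8 = 11 → 'l'
  'i' (8) + 8 = 16 → 'q'
  'v' (21) + 8 = 3 → 'd'
  'i' (8) + 8 = 16 → 'q'
  's' (18) + 8 = 0 → 'a'
  'i' (8) + 8 = 16 → 'q'
  'o' (14) + 8 = 22 → 'w'
  'n' (13) + 8 = 21 → 'v'
Result = "lqdqaqwv"


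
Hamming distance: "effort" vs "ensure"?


Comparing character by character (same length = 6):
  Pos 0: 'e' vs 'e' =
  Pos 1: 'f' vs 'n' !=
  Pos 2: 'f' vs 's' !=
  Pos 3: 'o' vs 'u' !=
  Pos 4: 'r' vs 'r' =
  Pos 5: 't' vs 'e' !=
Hamming distance = 4


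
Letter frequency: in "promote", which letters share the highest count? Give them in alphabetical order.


Word: "promote"
Letter counts:
  'e': 1
  'm': 1
  'o': 2
  'p': 1
  'r': 1
  't': 1
Maximum count = 2
Most frequent = 'o' (2 times each)


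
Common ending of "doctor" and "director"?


Word 1: "doctor"
Word 2: "director"
Comparing from end:
  Pos -1: 'r' == 'r'
  Pos -2: 'o' == 'o'
  Pos -3: 't' == 't'
  Pos -4: 'c' == 'c'
  Pos -5: 'o' != 'e' (stop)
LCS = "ctor" (length 4)


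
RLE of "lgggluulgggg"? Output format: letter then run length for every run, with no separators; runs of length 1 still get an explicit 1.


String: "lgggluulgggg"
Scanning for consecutive runs:
  'l' x 1
  'g' x 3
  'l' x 1
  'u' x 2
  'l' x 1
  'g' x 4
RLE = "l1g3l1u2l1g4"


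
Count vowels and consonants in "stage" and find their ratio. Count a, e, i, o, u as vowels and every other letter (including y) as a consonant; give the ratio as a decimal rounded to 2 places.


Word: "stage"
Vowels (a,e,i,o,u): 2
Consonants: 3
Ratio = 2/3
= 0.67


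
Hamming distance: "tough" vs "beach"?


Comparing character by character (same length = 5):
  Pos 0: 't' vs 'b' !=
  Pos 1: 'o' vs 'e' !=
  Pos 2: 'u' vs 'a' !=
  Pos 3: 'g' vs 'c' !=
  Pos 4: 'h' vs 'h' =
Hamming distance = 4


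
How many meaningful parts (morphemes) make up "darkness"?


Word: "darkness"
Morphemes: dark / -ness
Each morpheme carries meaning
= 2 morphemes


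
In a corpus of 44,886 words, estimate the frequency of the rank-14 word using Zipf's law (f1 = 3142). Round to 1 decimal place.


Zipf's law: f(r) = f(1) / r
f(1) = 3142
f(14) = 3142 / 14
= 224.4 occurrences


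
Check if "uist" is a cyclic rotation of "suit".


Word: "suit", Candidate: "uist"
Method: check if candidate is substring of word+word
"suitsuit" contains "uist"? No
Is rotation = No


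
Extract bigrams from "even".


Word: "even" (length 4)
Number of bigrams = 4 - 2 + 1 = 3
  Position 0: "ev"
  Position 1: "ve"
  Position 2: "en"
Bigrams = "ev", "ve", "en"


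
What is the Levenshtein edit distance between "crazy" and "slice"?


Word 1: "crazy" (length 5)
Word 2: "slice" (length 5)
One optimal edit sequence (insert/delete/substitute each cost 1):
  1. substitute 'c' -> 's'  (+1)
  2. substitute 'r' -> 'l'  (+1)
  3. substitute 'a' -> 'i'  (+1)
  4. substitute 'z' -> 'c'  (+1)
  5. substitute 'y' -> 'e'  (+1)
Total edit operations: 5
Edit distance = 5


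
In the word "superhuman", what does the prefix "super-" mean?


Prefix: super-
Example: superhuman (super- + human)
Meaning = above / beyond


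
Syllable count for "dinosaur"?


Word: "dinosaur"
Syllable breakdown: di / no / saur
Counting: 3 parts
= 3 syllables


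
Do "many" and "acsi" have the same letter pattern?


Pattern of "many": [0, 1, 2, 3]
Pattern of "acsi": [0, 1, 2, 3]
Patterns match
Same pattern = Yes


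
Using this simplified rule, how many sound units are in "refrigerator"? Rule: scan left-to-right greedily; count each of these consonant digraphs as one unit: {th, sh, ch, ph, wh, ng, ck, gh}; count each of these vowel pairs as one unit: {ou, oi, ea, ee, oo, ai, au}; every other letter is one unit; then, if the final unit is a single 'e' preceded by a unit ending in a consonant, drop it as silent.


Word: "refrigerator" (12 letters)
Left-to-right scan:
  1. 'r' (letter)
  2. 'e' (letter)
  3. 'f' (letter)
  4. 'r' (letter)
  5. 'i' (letter)
  6. 'g' (letter)
  7. 'e' (letter)
  8. 'r' (letter)
  9. 'a' (letter)
  10. 't' (letter)
  11. 'o' (letter)
  12. 'r' (letter)
Units from scan: 12
Sound units = 12 units


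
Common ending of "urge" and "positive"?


Word 1: "urge"
Word 2: "positive"
Comparing from end:
  Pos -1: 'e' == 'e'
  Pos -2: 'g' != 'v' (stop)
LCS = "e" (length 1)


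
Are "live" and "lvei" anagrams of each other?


Word 1: "live" → sorted: eilv
Word 2: "lvei" → sorted: eilv
Same letters? eilv == eilv
Anagram = Yes


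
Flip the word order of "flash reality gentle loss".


Original: "flash reality gentle loss"
Words (1..n): flash | reality | gentle | loss
Reversed (n..1): loss | gentle | reality | flash
Result = "loss gentle reality flash"


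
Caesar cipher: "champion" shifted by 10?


Word: "champion"
Shift: 10
Each letter → (letter + shift) mod 26:
  'c' (2) + 10 = 12 → 'm'
  'h' (7) + 10 = 17 → 'r'
  'a' (0) + 10 = 10 → 'k'
  'm' (12) + 10 = 22 → 'w'
  'p' (15) + 10 = 25 → 'z'
  'i' (8) + 10 = 18 → 's'
  'o' (14) + 10 = 24 → 'y'
  'n' (13) + 10 = 23 → 'x'
Result = "mrkwzsyx"


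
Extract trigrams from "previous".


Word: "previous" (length 8)
Number of trigrams = 8 - 3 + 1 = 6
  Position 0: "pre"
  Position 1: "rev"
  Position 2: "evi"
  Position 3: "vio"
  Position 4: "iou"
  Position 5: "ous"
Trigrams = "pre", "rev", "evi", "vio", "iou", "ous"


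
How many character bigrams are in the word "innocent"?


Word: "innocent" (length 8)
Number of 2-grams = length - 2 + 1 = 8 - 2 + 1
= 7


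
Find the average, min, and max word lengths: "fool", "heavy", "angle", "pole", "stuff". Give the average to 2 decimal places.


Lengths: "fool"=4, "heavy"=5, "angle"=5, "pole"=4, "stuff"=5
Sum = 23, Count = 5
Average = 23/5 = 4.60
= avg=4.60, min=4, max=5


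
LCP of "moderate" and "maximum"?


Word 1: "moderate"
Word 2: "maximum"
Comparing from start:
  Pos 0: 'm' == 'm'
  Pos 1: 'o' != 'a' (stop)
LCP = "m" (length 1)


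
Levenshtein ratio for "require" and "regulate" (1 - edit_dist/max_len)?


Word 1: "require" (length 7)
Word 2: "regulate" (length 8)
One optimal edit sequence:
  1. keep 'r'
  2. keep 'e'
  3. substitute 'q' -> 'g'  (+1)
  4. keep 'u'
  5. insert 'l'  (+1)
  6. substitute 'i' -> 'a'  (+1)
  7. substitute 'r' -> 't'  (+1)
  8. keep 'e'
Edit distance = 4
Max length = max(7, 8) = 8
Similarity = 1 - 4/8
= 0.5000


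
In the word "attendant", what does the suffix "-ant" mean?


Suffix: -ant
Example: attendant (attend + -ant)
Meaning = one who / that which


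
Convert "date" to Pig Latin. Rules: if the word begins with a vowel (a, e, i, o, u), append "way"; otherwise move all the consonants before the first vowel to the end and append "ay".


Word: "date"
Starts with consonant(s) → move to end, add 'ay'
Consonant cluster: "d"
Pig Latin = "ateday"


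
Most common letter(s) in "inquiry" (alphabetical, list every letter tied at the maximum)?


Word: "inquiry"
Letter counts:
  'i': 2
  'n': 1
  'q': 1
  'r': 1
  'u': 1
  'y': 1
Maximum count = 2
Most frequent = 'i' (2 times each)


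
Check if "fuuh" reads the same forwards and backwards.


Word: "fuuh"
Reversed: "huuf"
Forward == Backward? fuuh != huuf
Palindrome = No


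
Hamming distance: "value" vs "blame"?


Comparing character by character (same length = 5):
  Pos 0: 'v' vs 'b' !=
  Pos 1: 'a' vs 'l' !=
  Pos 2: 'l' vs 'a' !=
  Pos 3: 'u' vs 'm' !=
  Pos 4: 'e' vs 'e' =
Hamming distance = 4


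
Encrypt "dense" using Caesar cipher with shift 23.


Word: "dense"
Shift: 23
Each letter → (letter + shift) mod 26:
  'd' (3) + 23 = 0 → 'a'
  'e' (4) + 23 = 1 → 'b'
  'n' (13) + 23 = 10 → 'k'
  's' (18) + 23 = 15 → 'p'
  'e' (4) + 23 = 1 → 'b'
Result = "abkpb"


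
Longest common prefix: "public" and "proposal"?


Word 1: "public"
Word 2: "proposal"
Comparing from start:
  Pos 0: 'p' == 'p'
  Pos 1: 'u' != 'r' (stop)
LCP = "p" (length 1)


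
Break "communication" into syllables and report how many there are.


Word: "communication"
Syllable breakdown: com | mu | ni | ca | tion
Counting: 5 parts
= 5 syllables


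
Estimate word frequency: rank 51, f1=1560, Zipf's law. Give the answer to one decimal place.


Zipf's law: f(r) = f(1) / r
f(1) = 1560
f(51) = 1560 / 51
= 30.6 occurrences


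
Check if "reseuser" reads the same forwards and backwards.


Word: "reseuser"
Reversed: "resueser"
Forward == Backward? reseuser != resueser
Palindrome = No


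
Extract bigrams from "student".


Word: "student" (length 7)
Number of bigrams = 7 - 2 + 1 = 6
  Position 0: "st"
  Position 1: "tu"
  Position 2: "ud"
  Position 3: "de"
  Position 4: "en"
  Position 5: "nt"
Bigrams = "st", "tu", "ud", "de", "en", "nt"


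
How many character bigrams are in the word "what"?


Word: "what" (length 4)
Number of 2-grams = length - 2 + 1 = 4 - 2 + 1
= 3


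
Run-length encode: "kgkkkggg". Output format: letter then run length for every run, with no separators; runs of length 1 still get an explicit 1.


String: "kgkkkggg"
Scanning for consecutive runs:
  'k' x 1
  'g' x 1
  'k' x 3
  'g' x 3
RLE = "k1g1k3g3"


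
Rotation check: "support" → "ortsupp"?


Word: "support", Candidate: "ortsupp"
Method: check if candidate is substring of word+word
"supportsupport" contains "ortsupp"? Yes
Is rotation = Yes


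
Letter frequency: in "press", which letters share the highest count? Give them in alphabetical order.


Word: "press"
Letter counts:
  'e': 1
  'p': 1
  'r': 1
  's': 2
Maximum count = 2
Most frequent = 's' (2 times each)


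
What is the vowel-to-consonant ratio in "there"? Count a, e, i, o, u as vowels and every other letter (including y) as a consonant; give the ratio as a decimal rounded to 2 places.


Word: "there"
Vowels (a,e,i,o,u): 2
Consonants: 3
Ratio = 2/3
= 0.67


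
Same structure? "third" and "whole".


Pattern of "third": [0, 1, 2, 3, 4]
Pattern of "whole": [0, 1, 2, 3, 4]
Patterns match
Same pattern = Yes


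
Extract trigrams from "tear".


Word: "tear" (length 4)
Number of trigrams = 4 - 3 + 1 = 2
  Position 0: "tea"
  Position 1: "ear"
Trigrams = "tea", "ear"


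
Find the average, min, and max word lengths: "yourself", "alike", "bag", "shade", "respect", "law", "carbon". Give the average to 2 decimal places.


Lengths: "yourself"=8, "alike"=5, "bag"=3, "shade"=5, "respect"=7, "law"=3, "carbon"=6
Sum = 37, Count = 7
Average = 37/7 = 5.29
= avg=5.29, min=3, max=8


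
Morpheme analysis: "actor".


Word: "actor"
Morphemes: act | -or
Each morpheme carries meaning
= 2 morphemes


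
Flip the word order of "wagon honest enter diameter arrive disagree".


Original: "wagon honest enter diameter arrive disagree"
Words (1..n): wagon | honest | enter | diameter | arrive | disagree
Reversed (n..1): disagree | arrive | diameter | enter | honest | wagon
Result = "disagree arrive diameter enter honest wagon"


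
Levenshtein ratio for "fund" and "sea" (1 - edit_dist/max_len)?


Word 1: "fund" (length 4)
Word 2: "sea" (length 3)
One optimal edit sequence:
  1. delete 'f'  (+1)
  2. substitute 'u' -> 's'  (+1)
  3. substitute 'n' -> 'e'  (+1)
  4. substitute 'd' -> 'a'  (+1)
Edit distance = 4
Max length = max(4, 3) = 4
Similarity = 1 - 4/4
= 0.0000


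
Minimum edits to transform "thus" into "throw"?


Word 1: "thus" (length 4)
Word 2: "throw" (length 5)
One optimal edit sequence (insert/delete/substitute each cost 1):
  1. keep 't'
  2. keep 'h'
  3. insert 'r'  (+1)
  4. substitute 'u' -> 'o'  (+1)
  5. substitute 's' -> 'w'  (+1)
Total edit operations: 3
Edit distance = 3


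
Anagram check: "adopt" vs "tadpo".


Word 1: "adopt" → sorted: adopt
Word 2: "tadpo" → sorted: adopt
Same letters? adopt == adopt
Anagram = Yes


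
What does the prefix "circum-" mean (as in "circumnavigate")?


Prefix: circum-
Example: circumnavigate = circum- + navigate
Meaning = around


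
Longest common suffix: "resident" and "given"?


Word 1: "resident"
Word 2: "given"
Comparing from end:
  Pos -1: 't' != 'n' (stop)
LCS = "" (length 0)


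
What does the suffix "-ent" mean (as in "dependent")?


Suffix: -ent
Example: dependent = depend + -ent
Meaning = one who / that which


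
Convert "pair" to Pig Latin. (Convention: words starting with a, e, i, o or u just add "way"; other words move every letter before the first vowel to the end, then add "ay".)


Word: "pair"
Starts with consonant(s) → move to end, add 'ay'
Consonant cluster: "p"
Pig Latin = "airpay"


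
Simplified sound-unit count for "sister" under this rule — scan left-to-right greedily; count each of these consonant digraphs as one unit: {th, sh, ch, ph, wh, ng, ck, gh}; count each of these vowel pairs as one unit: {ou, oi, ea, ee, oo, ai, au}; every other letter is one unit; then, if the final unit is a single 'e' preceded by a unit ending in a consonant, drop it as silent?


Word: "sister" (6 letters)
Left-to-right scan:
  1. 's' (letter)
  2. 'i' (letter)
  3. 's' (letter)
  4. 't' (letter)
  5. 'e' (letter)
  6. 'r' (letter)
Units from scan: 6
Sound units = 6 units


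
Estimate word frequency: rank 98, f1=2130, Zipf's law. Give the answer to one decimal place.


Zipf's law: f(r) = f(1) / r
f(1) = 2130
f(98) = 2130 / 98
= 21.7 occurrences


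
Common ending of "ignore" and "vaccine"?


Word 1: "ignore"
Word 2: "vaccine"
Comparing from end:
  Pos -1: 'e' == 'e'
  Pos -2: 'r' != 'n' (stop)
LCS = "e" (length 1)


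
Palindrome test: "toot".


Word: "toot"
Reversed: "toot"
Forward == Backward? toot == toot
Palindrome = Yes


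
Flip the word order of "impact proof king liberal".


Original: "impact proof king liberal"
Words (1..n): impact | proof | king | liberal
Reversed (n..1): liberal | king | proof | impact
Result = "liberal king proof impact"


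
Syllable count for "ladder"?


Word: "ladder"
Syllable breakdown: lad-der
Counting: 2 parts
= 2 syllables


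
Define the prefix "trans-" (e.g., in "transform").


Prefix: trans-
Example: transform = trans- + form
Meaning = across


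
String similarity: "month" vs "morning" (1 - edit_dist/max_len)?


Word 1: "month" (length 5)
Word 2: "morning" (length 7)
One optimal edit sequence:
  1. keep 'm'
  2. keep 'o'
  3. insert 'r'  (+1)
  4. keep 'n'
  5. insert 'i'  (+1)
  6. substitute 't' -> 'n'  (+1)
  7. substitute 'h' -> 'g'  (+1)
Edit distance = 4
Max length = max(5, 7) = 7
Similarity = 1 - 4/7
= 0.4286


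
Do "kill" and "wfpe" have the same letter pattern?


Pattern of "kill": [0, 1, 2, 2]
Pattern of "wfpe": [0, 1, 2, 3]
Patterns do not match
Same pattern = No


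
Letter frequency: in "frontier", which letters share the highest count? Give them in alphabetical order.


Word: "frontier"
Letter counts:
  'e': 1
  'f': 1
  'i': 1
  'n': 1
  'o': 1
  'r': 2
  't': 1
Maximum count = 2
Most frequent = 'r' (2 times each)


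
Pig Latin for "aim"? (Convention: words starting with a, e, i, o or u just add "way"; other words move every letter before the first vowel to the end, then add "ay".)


Word: "aim"
Starts with vowel → add 'way'
Pig Latin = "aimway"


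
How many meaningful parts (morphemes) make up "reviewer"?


Word: "reviewer"
Morphemes: re- / view / -er
Each morpheme carries meaning
= 3 morphemes


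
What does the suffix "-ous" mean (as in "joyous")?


Suffix: -ous
Example: joyous = joy + -ous
Meaning = having quality of


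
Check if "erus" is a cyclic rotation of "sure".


Word: "sure", Candidate: "erus"
Method: check if candidate is substring of word+word
"suresure" contains "erus"? No
Is rotation = No


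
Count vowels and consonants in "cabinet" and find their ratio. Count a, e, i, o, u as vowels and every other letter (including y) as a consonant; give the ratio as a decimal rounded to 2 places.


Word: "cabinet"
Vowels (a,e,i,o,u): 3
Consonants: 4
Ratio = 3/4
= 0.75


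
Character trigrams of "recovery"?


Word: "recovery" (length 8)
Number of trigrams = 8 - 3 + 1 = 6
  Position 0: "rec"
  Position 1: "eco"
  Position 2: "cov"
  Position 3: "ove"
  Position 4: "ver"
  Position 5: "ery"
Trigrams = "rec", "eco", "cov", "ove", "ver", "ery"


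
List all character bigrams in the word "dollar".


Word: "dollar" (length 6)
Number of bigrams = 6 - 2 + 1 = 5
  Position 0: "do"
  Position 1: "ol"
  Position 2: "ll"
  Position 3: "la"
  Position 4: "ar"
Bigrams = "do", "ol", "ll", "la", "ar"


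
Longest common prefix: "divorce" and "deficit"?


Word 1: "divorce"
Word 2: "deficit"
Comparing from start:
  Pos 0: 'd' == 'd'
  Pos 1: 'i' != 'e' (stop)
LCP = "d" (length 1)


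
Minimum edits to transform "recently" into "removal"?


Word 1: "recently" (length 8)
Word 2: "removal" (length 7)
One optimal edit sequence (insert/delete/substitute each cost 1):
  1. keep 'r'
  2. keep 'e'
  3. substitute 'c' -> 'm'  (+1)
  4. substitute 'e' -> 'o'  (+1)
  5. substitute 'n' -> 'v'  (+1)
  6. substitute 't' -> 'a'  (+1)
  7. keep 'l'
  8. delete 'y'  (+1)
Total edit operations: 5
Edit distance = 5


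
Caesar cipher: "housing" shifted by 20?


Word: "housing"
Shift: 20
Each letter → (letter + shift) mod 26:
  'h' (7) + 20 = 1 → 'b'
  'o' (14) + 20 = 8 → 'i'
  'u' (20) + 20 = 14 → 'o'
  's' (18) + 20 = 12 → 'm'
  'i' (8) + 20 = 2 → 'c'
  'n' (13) + 20 = 7 → 'h'
  'g' (6) + 20 = 0 → 'a'
Result = "biomcha"


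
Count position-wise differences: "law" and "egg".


Comparing character by character (same length = 3):
  Pos 0: 'l' vs 'e' !=
  Pos 1: 'a' vs 'g' !=
  Pos 2: 'w' vs 'g' !=
Hamming distance = 3


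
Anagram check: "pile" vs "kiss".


Word 1: "pile" → sorted: eilp
Word 2: "kiss" → sorted: ikss
Same letters? eilp != ikss
Anagram = No


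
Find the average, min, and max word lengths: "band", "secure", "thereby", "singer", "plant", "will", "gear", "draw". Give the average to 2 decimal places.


Lengths: "band"=4, "secure"=6, "thereby"=7, "singer"=6, "plant"=5, "will"=4, "gear"=4, "draw"=4
Sum = 40, Count = 8
Average = 40/8 = 5.00
= avg=5.00, min=4, max=7


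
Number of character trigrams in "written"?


Word: "written" (length 7)
Number of 3-grams = length - 3 + 1 = 7 - 3 + 1
= 5


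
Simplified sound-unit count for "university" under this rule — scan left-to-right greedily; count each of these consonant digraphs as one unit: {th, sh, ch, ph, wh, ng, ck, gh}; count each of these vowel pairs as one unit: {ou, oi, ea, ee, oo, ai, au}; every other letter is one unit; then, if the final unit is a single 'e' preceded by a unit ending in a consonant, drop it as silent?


Word: "university" (10 letters)
Left-to-right scan:
  (1) 'u' (letter)
  (2) 'n' (letter)
  (3) 'i' (letter)
  (4) 'v' (letter)
  (5) 'e' (letter)
  (6) 'r' (letter)
  (7) 's' (letter)
  (8) 'i' (letter)
  (9) 't' (letter)
  (10) 'y' (letter)
Units from scan: 10
Sound units = 10 units


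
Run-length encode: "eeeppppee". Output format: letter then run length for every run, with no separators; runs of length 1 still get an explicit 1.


String: "eeeppppee"
Scanning for consecutive runs:
  'e' x 3
  'p' x 4
  'e' x 2
RLE = "e3p4e2"


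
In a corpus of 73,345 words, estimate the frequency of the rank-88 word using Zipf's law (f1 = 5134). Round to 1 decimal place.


Zipf's law: f(r) = f(1) / r
f(1) = 5134
f(88) = 5134 / 88
= 58.3 occurrences


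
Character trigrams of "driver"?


Word: "driver" (length 6)
Number of trigrams = 6 - 3 + 1 = 4
  Position 0: "dri"
  Position 1: "riv"
  Position 2: "ive"
  Position 3: "ver"
Trigrams = "dri", "riv", "ive", "ver"


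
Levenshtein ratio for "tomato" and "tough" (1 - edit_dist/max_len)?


Word 1: "tomato" (length 6)
Word 2: "tough" (length 5)
One optimal edit sequence:
  1. keep 't'
  2. keep 'o'
  3. delete 'm'  (+1)
  4. substitute 'a' -> 'u'  (+1)
  5. substitute 't' -> 'g'  (+1)
  6. substitute 'o' -> 'h'  (+1)
Edit distance = 4
Max length = max(6, 5) = 6
Similarity = 1 - 4/6
= 0.3333


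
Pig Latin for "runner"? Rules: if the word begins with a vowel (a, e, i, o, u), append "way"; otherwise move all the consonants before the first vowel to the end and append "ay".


Word: "runner"
Starts with consonant(s) → move to end, add 'ay'
Consonant cluster: "r"
Pig Latin = "unnerray"


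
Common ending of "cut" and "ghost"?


Word 1: "cut"
Word 2: "ghost"
Comparing from end:
  Pos -1: 't' == 't'
  Pos -2: 'u' != 's' (stop)
LCS = "t" (length 1)


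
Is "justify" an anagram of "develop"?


Word 1: "develop" → sorted: deelopv
Word 2: "justify" → sorted: fijstuy
Same letters? deelopv != fijstuy
Anagram = No


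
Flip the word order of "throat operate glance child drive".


Original: "throat operate glance child drive"
Words (1..n): throat | operate | glance | child | drive
Reversed (n..1): drive | child | glance | operate | throat
Result = "drive child glance operate throat"


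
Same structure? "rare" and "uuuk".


Pattern of "rare": [0, 1, 0, 2]
Pattern of "uuuk": [0, 0, 0, 1]
Patterns do not match
Same pattern = No


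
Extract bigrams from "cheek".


Word: "cheek" (length 5)
Number of bigrams = 5 - 2 + 1 = 4
  Position 0: "ch"
  Position 1: "he"
  Position 2: "ee"
  Position 3: "ek"
Bigrams = "ch", "he", "ee", "ek"


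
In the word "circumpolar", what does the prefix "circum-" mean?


Prefix: circum-
Example: circumpolar (circum- + polar)
Meaning = around


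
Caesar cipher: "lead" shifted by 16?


Word: "lead"
Shift: 16
Each letter → (letter + shift) mod 26:
  'l' (11) + 16 = 1 → 'b'
  'e' (4) + 16 = 20 → 'u'
  'a' (0) + 16 = 16 → 'q'
  'd' (3) + 16 = 19 → 't'
Result = "buqt"


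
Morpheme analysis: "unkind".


Word: "unkind"
Morphemes: un- + kind
Each morpheme carries meaning
= 2 morphemes


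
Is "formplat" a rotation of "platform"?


Word: "platform", Candidate: "formplat"
Method: check if candidate is substring of word+word
"platformplatform" contains "formplat"? Yes
Is rotation = Yes


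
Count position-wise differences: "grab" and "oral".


Comparing character by character (same length = 4):
  Pos 0: 'g' vs 'o' !=
  Pos 1: 'r' vs 'r' =
  Pos 2: 'a' vs 'a' =
  Pos 3: 'b' vs 'l' !=
Hamming distance = 2


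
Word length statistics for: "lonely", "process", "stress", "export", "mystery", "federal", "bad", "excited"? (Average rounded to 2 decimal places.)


Lengths: "lonely"=6, "process"=7, "stress"=6, "export"=6, "mystery"=7, "federal"=7, "bad"=3, "excited"=7
Sum = 49, Count = 8
Average = 49/8 = 6.13
= avg=6.13, min=3, max=7


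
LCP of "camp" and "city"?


Word 1: "camp"
Word 2: "city"
Comparing from start:
  Pos 0: 'c' == 'c'
  Pos 1: 'a' != 'i' (stop)
LCP = "c" (length 1)


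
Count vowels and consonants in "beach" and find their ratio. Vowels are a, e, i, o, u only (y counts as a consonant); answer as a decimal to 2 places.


Word: "beach"
Vowels (a,e,i,o,u): 2
Consonants: 3
Ratio = 2/3
= 0.67


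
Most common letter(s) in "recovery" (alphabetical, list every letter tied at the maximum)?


Word: "recovery"
Letter counts:
  'c': 1
  'e': 2
  'o': 1
  'r': 2
  'v': 1
  'y': 1
Maximum count = 2
Most frequent = 'e', 'r' (2 times each)


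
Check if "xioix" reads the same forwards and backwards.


Word: "xioix"
Reversed: "xioix"
Forward == Backward? xioix == xioix
Palindrome = Yes


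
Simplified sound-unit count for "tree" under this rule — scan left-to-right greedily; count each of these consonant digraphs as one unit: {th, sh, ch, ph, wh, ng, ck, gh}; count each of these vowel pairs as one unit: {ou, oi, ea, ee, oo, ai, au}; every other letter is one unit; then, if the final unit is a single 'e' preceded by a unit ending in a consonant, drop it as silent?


Word: "tree" (4 letters)
Left-to-right scan:
  1. 't' (letter)
  2. 'r' (letter)
  3. 'ee' (vowel-pair)
Units from scan: 3
Sound units = 3 units


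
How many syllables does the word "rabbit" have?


Word: "rabbit"
Syllable breakdown: rab / bit
Counting: 2 parts
= 2 syllables


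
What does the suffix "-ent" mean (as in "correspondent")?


Suffix: -ent
As in: correspondent -> correspond + -ent
Meaning = one who / that which


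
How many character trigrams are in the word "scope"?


Word: "scope" (length 5)
Number of 3-grams = length - 3 + 1 = 5 - 3 + 1
= 3


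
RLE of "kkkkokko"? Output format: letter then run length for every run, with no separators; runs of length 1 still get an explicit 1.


String: "kkkkokko"
Scanning for consecutive runs:
  'k' x 4
  'o' x 1
  'k' x 2
  'o' x 1
RLE = "k4o1k2o1"


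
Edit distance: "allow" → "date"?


Word 1: "allow" (length 5)
Word 2: "date" (length 4)
One optimal edit sequence (insert/delete/substitute each cost 1):
  1. delete 'a'  (+1)
  2. substitute 'l' -> 'd'  (+1)
  3. substitute 'l' -> 'a'  (+1)
  4. substitute 'o' -> 't'  (+1)
  5. substitute 'w' -> 'e'  (+1)
Total edit operations: 5
Edit distance = 5


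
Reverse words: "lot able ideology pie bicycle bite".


Original: "lot able ideology pie bicycle bite"
Words (1..n): lot | able | ideology | pie | bicycle | bite
Reversed (n..1): bite | bicycle | pie | ideology | able | lot
Result = "bite bicycle pie ideology able lot"


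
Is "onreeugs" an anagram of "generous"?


Word 1: "generous" → sorted: eegnorsu
Word 2: "onreeugs" → sorted: eegnorsu
Same letters? eegnorsu == eegnorsu
Anagram = Yes


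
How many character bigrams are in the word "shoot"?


Word: "shoot" (length 5)
Number of 2-grams = length - 2 + 1 = 5 - 2 + 1
= 4


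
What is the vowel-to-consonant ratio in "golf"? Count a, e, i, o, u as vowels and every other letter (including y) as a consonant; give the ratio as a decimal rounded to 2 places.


Word: "golf"
Vowels (a,e,i,o,u): 1
Consonants: 3
Ratio = 1/3
= 0.33


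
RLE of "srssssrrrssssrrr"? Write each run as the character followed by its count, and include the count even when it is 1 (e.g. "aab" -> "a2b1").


String: "srssssrrrssssrrr"
Scanning for consecutive runs:
  's' x 1
  'r' x 1
  's' x 4
  'r' x 3
  's' x 4
  'r' x 3
RLE = "s1r1s4r3s4r3"


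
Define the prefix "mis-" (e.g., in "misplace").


Prefix: mis-
Example: misplace = mis- + place
Meaning = wrongly


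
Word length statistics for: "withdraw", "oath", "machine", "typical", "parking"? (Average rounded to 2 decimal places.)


Lengths: "withdraw"=8, "oath"=4, "machine"=7, "typical"=7, "parking"=7
Sum = 33, Count = 5
Average = 33/5 = 6.60
= avg=6.60, min=4, max=8


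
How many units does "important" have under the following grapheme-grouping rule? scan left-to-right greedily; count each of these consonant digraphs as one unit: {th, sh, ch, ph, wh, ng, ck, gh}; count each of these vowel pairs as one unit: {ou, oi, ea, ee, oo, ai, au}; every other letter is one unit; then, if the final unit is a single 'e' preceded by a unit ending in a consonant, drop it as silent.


Word: "important" (9 letters)
Left-to-right scan:
  (1) 'i' (letter)
  (2) 'm' (letter)
  (3) 'p' (letter)
  (4) 'o' (letter)
  (5) 'r' (letter)
  (6) 't' (letter)
  (7) 'a' (letter)
  (8) 'n' (letter)
  (9) 't' (letter)
Units from scan: 9
Sound units = 9 units


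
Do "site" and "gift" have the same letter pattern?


Pattern of "site": [0, 1, 2, 3]
Pattern of "gift": [0, 1, 2, 3]
Patterns match
Same pattern = Yes


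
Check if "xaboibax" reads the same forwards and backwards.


Word: "xaboibax"
Reversed: "xabiobax"
Forward == Backward? xaboibax != xabiobax
Palindrome = No


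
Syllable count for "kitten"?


Word: "kitten"
Syllable breakdown: kit / ten
Counting: 2 parts
= 2 syllables


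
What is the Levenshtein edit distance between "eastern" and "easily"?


Word 1: "eastern" (length 7)
Word 2: "easily" (length 6)
One optimal edit sequence (insert/delete/substitute each cost 1):
  1. keep 'e'
  2. keep 'a'
  3. keep 's'
  4. delete 't'  (+1)
  5. substitute 'e' -> 'i'  (+1)
  6. substitute 'r' -> 'l'  (+1)
  7. substitute 'n' -> 'y'  (+1)
Total edit operations: 4
Edit distance = 4


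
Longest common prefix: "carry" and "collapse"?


Word 1: "carry"
Word 2: "collapse"
Comparing from start:
  Pos 0: 'c' == 'c'
  Pos 1: 'a' != 'o' (stop)
LCP = "c" (length 1)


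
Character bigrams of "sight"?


Word: "sight" (length 5)
Number of bigrams = 5 - 2 + 1 = 4
  Position 0: "si"
  Position 1: "ig"
  Position 2: "gh"
  Position 3: "ht"
Bigrams = "si", "ig", "gh", "ht"


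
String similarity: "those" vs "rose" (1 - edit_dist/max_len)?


Word 1: "those" (length 5)
Word 2: "rose" (length 4)
One optimal edit sequence:
  1. delete 't'  (+1)
  2. substitute 'h' -> 'r'  (+1)
  3. keep 'o'
  4. keep 's'
  5. keep 'e'
Edit distance = 2
Max length = max(5, 4) = 5
Similarity = 1 - 2/5
= 0.6000


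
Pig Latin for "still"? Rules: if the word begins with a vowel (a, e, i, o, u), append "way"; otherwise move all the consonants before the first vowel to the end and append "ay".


Word: "still"
Starts with consonant(s) → move to end, add 'ay'
Consonant cluster: "st"
Pig Latin = "illstay"


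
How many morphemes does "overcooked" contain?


Word: "overcooked"
Morphemes: over- / cook / -ed
Each morpheme carries meaning
= 3 morphemes


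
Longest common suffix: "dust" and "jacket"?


Word 1: "dust"
Word 2: "jacket"
Comparing from end:
  Pos -1: 't' == 't'
  Pos -2: 's' != 'e' (stop)
LCS = "t" (length 1)


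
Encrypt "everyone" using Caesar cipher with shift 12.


Word: "everyone"
Shift: 12
Each letter → (letter + shift) mod 26:
  'e' (4) + 12 = 16 → 'q'
  'v' (21) + 12 = 7 → 'h'
  'e' (4) + 12 = 16 → 'q'
  'r' (17) + 12 = 3 → 'd'
  'y' (24) + 12 = 10 → 'k'
  'o' (14) + 12 = 0 → 'a'
  'n' (13) + 12 = 25 → 'z'
  'e' (4) + 12 = 16 → 'q'
Result = "qhqdkazq"


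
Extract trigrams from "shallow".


Word: "shallow" (length 7)
Number of trigrams = 7 - 3 + 1 = 5
  Position 0: "sha"
  Position 1: "hal"
  Position 2: "all"
  Position 3: "llo"
  Position 4: "low"
Trigrams = "sha", "hal", "all", "llo", "low"


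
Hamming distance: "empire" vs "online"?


Comparing character by character (same length = 6):
  Pos 0: 'e' vs 'o' !=
  Pos 1: 'm' vs 'n' !=
  Pos 2: 'p' vs 'l' !=
  Pos 3: 'i' vs 'i' =
  Pos 4: 'r' vs 'n' !=
  Pos 5: 'e' vs 'e' =
Hamming distance = 4


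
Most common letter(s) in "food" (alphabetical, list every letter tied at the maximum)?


Word: "food"
Letter counts:
  'd': 1
  'f': 1
  'o': 2
Maximum count = 2
Most frequent = 'o' (2 times each)


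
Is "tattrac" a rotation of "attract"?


Word: "attract", Candidate: "tattrac"
Method: check if candidate is substring of word+word
"attractattract" contains "tattrac"? Yes
Is rotation = Yes


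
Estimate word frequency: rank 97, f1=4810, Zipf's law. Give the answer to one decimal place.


Zipf's law: f(r) = f(1) / r
f(1) = 4810
f(97) = 4810 / 97
= 49.6 occurrences


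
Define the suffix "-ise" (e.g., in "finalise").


Suffix: -ise
Example: finalise = final + -ise
Meaning = to make


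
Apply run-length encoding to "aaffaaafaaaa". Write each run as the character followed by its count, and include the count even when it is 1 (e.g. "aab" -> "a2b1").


String: "aaffaaafaaaa"
Scanning for consecutive runs:
  'a' x 2
  'f' x 2
  'a' x 3
  'f' x 1
  'a' x 4
RLE = "a2f2a3f1a4"


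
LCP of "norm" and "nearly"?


Word 1: "norm"
Word 2: "nearly"
Comparing from start:
  Pos 0: 'n' == 'n'
  Pos 1: 'o' != 'e' (stop)
LCP = "n" (length 1)


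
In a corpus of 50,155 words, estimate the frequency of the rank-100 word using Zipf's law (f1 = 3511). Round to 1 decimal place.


Zipf's law: f(r) = f(1) / r
f(1) = 3511
f(100) = 3511 / 100
= 35.1 occurrences


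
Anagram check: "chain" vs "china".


Word 1: "chain" → sorted: achin
Word 2: "china" → sorted: achin
Same letters? achin == achin
Anagram = Yes


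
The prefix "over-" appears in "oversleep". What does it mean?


Prefix: over-
Example: oversleep = over- + sleep
Meaning = excessive


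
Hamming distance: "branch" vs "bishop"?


Comparing character by character (same length = 6):
  Pos 0: 'b' vs 'b' =
  Pos 1: 'r' vs 'i' !=
  Pos 2: 'a' vs 's' !=
  Pos 3: 'n' vs 'h' !=
  Pos 4: 'c' vs 'o' !=
  Pos 5: 'h' vs 'p' !=
Hamming distance = 5
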